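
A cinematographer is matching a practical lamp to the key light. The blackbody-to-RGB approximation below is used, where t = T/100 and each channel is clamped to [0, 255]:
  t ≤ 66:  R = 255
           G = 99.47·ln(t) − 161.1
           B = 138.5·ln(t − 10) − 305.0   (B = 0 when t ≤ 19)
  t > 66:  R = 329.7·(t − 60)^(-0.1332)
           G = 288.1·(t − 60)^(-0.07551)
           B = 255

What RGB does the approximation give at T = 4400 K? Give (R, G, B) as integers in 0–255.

(255, 215, 183)

t = 4400/100 = 44; the t ≤ 66 branch applies.
R = 255 by definition for t ≤ 66.
G = 99.47·ln 44 − 161.1 = 99.47·3.7842 − 161.1 = 215.313.
B = 138.5·ln(44 − 10) − 305.0 = 138.5·ln 34 − 305.0 = 138.5·3.5264 − 305.0 = 183.401.
Rounded: (255, 215, 183).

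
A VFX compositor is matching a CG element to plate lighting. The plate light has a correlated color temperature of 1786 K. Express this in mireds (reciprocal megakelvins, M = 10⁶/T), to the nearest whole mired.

560 mireds

M = 10⁶ / 1786 = 559.910 → 560 mireds.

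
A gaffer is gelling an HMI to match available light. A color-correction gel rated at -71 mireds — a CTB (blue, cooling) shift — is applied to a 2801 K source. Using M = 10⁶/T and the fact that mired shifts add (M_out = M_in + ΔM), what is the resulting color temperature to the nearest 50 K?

3500 K

M_in = 10⁶/2801 = 357.02 mireds.
M_out = 357.02 + (-71) = 286.02 mireds.
T_out = 10⁶/286.02 = 3496.3 K → 3500 K.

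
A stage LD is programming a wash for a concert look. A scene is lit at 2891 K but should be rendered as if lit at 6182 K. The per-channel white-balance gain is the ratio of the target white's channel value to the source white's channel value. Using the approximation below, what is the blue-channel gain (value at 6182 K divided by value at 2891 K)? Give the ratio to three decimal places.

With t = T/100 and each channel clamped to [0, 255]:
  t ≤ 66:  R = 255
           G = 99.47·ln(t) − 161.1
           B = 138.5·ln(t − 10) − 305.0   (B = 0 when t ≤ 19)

At 2891 K (t = 28.91):
  B = 138.5·ln(28.91 − 10) − 305.0 = 138.5·ln 18.91 − 305.0 = 138.5·2.9397 − 305.0 = 102.147.
At 6182 K (t = 61.82):
  B = 138.5·ln(61.82 − 10) − 305.0 = 138.5·ln 51.82 − 305.0 = 138.5·3.9478 − 305.0 = 241.767.
Gain = 241.767 / 102.147 = 2.3668 → 2.367.

2.367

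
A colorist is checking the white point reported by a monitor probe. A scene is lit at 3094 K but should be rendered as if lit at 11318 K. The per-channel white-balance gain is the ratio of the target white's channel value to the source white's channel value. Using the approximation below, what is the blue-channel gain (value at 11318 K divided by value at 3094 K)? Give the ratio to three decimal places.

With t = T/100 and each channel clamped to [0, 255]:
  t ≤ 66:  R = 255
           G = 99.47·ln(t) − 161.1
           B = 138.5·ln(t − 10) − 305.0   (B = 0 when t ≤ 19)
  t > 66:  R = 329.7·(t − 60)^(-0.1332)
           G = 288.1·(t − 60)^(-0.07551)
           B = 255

At 3094 K (t = 30.94):
  B = 138.5·ln(30.94 − 10) − 305.0 = 138.5·ln 20.94 − 305.0 = 138.5·3.0417 − 305.0 = 116.270.
At 11318 K (t = 113.18):
  B = 255 by definition for t > 66.
Gain = 255.000 / 116.270 = 2.1932 → 2.193.

2.193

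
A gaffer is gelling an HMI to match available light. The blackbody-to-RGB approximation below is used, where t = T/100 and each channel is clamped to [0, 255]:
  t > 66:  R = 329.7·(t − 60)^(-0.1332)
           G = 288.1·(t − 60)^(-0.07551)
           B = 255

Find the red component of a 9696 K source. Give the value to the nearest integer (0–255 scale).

204

t = 9696/100 = 96.96; the t > 66 branch applies.
R = 329.7·(96.96 − 60)^(-0.1332) = 329.7·36.96^(-0.1332) = 329.7·0.61827 = 203.844.
Rounded: 204.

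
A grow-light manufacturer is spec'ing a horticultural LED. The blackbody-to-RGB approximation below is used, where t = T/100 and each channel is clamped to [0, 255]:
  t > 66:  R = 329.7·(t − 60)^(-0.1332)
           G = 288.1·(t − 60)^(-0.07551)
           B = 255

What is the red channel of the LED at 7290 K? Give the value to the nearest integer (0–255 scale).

t = 7290/100 = 72.9; the t > 66 branch applies.
R = 329.7·(72.9 − 60)^(-0.1332) = 329.7·12.9^(-0.1332) = 329.7·0.71133 = 234.525.
Rounded: 235.

235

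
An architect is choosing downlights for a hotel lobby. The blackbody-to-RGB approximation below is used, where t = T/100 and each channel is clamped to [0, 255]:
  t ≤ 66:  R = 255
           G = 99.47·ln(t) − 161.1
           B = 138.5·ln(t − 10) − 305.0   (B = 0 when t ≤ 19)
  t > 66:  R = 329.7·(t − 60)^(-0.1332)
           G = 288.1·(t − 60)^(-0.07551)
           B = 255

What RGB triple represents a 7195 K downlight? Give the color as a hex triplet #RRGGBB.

#EDEFFF

t = 7195/100 = 71.95; the t > 66 branch applies.
R = 329.7·(71.95 − 60)^(-0.1332) = 329.7·11.95^(-0.1332) = 329.7·0.71861 = 236.926.
G = 288.1·(71.95 − 60)^(-0.07551) = 288.1·11.95^(-0.07551) = 288.1·0.82918 = 238.886.
B = 255 by definition for t > 66.
Rounded: (237, 239, 255).
In hex: #EDEFFF.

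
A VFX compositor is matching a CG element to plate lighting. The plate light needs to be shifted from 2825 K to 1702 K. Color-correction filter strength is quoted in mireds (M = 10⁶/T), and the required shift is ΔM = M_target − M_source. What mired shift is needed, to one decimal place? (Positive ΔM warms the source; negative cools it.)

M_source = 10⁶/2825 = 353.982; M_target = 10⁶/1702 = 587.544.
ΔM = 587.544 − 353.982 = 233.562 → +233.6 mireds, a warming shift.

+233.6 mireds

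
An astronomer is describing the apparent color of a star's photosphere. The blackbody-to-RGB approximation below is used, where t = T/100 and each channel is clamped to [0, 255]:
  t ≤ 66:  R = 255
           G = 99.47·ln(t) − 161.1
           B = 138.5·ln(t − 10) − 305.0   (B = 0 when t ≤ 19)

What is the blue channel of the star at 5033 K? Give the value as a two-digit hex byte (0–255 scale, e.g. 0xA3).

0xCF

t = 5033/100 = 50.33; the t ≤ 66 branch applies.
B = 138.5·ln(50.33 − 10) − 305.0 = 138.5·ln 40.33 − 305.0 = 138.5·3.6971 − 305.0 = 207.048.
Rounded: 207; in hex, 0xCF.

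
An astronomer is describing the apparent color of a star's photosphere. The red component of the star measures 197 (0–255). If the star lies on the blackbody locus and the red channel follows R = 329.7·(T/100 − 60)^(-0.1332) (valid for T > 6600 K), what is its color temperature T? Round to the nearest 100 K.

10800 K

(t − 60)^(-0.1332) = 197/329.7 = 0.59751.
t − 60 = 0.59751^(1/-0.1332) = 0.59751^(-7.508) = 47.761, so t = 107.761.
T = 100·t = 10776 K → 10800 K to the nearest 100 K.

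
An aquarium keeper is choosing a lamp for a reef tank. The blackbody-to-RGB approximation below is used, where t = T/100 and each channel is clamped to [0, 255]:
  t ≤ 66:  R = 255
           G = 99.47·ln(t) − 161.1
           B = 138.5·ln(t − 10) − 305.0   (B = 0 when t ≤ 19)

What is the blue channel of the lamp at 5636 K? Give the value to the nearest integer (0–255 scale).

t = 5636/100 = 56.36; the t ≤ 66 branch applies.
B = 138.5·ln(56.36 − 10) − 305.0 = 138.5·ln 46.36 − 305.0 = 138.5·3.8364 − 305.0 = 226.347.
Rounded: 226.

226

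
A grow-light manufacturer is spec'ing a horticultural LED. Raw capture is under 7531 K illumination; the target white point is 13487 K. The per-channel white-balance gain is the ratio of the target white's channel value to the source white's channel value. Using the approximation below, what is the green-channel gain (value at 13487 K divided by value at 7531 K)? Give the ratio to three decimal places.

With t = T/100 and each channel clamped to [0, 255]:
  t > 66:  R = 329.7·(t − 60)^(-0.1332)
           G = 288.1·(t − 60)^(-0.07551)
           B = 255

At 7531 K (t = 75.31):
  G = 288.1·(75.31 − 60)^(-0.07551) = 288.1·15.31^(-0.07551) = 288.1·0.81381 = 234.458.
At 13487 K (t = 134.87):
  G = 288.1·(134.87 − 60)^(-0.07551) = 288.1·74.87^(-0.07551) = 288.1·0.72189 = 207.977.
Gain = 207.977 / 234.458 = 0.8871 → 0.887.

0.887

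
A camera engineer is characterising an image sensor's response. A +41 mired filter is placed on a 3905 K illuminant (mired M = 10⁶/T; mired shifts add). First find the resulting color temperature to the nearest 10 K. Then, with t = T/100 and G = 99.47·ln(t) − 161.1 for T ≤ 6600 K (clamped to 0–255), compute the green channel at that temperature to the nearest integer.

189

M_in = 10⁶/3905 = 256.08; M_out = 256.08 + (+41) = 297.08.
T_out = 10⁶/297.08 = 3366.1 K → 3370 K; t = 33.7.
G = 99.47·ln 33.7 − 161.1 = 99.47·3.5175 − 161.1 = 188.786.
Rounded: 189.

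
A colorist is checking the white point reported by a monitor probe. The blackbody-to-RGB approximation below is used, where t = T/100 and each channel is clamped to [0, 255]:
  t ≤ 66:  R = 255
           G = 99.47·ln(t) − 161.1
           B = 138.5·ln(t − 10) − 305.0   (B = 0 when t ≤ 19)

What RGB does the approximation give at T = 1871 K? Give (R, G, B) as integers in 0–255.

(255, 130, 0)

t = 1871/100 = 18.71; the t ≤ 66 branch applies.
R = 255 by definition for t ≤ 66.
G = 99.47·ln 18.71 − 161.1 = 99.47·2.9291 − 161.1 = 130.253.
t = 18.71 ≤ 19, so B = 0.
Rounded: (255, 130, 0).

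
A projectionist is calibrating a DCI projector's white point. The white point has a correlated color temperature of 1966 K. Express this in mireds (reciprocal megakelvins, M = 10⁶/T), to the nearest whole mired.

M = 10⁶ / 1966 = 508.647 → 509 mireds.

509 mireds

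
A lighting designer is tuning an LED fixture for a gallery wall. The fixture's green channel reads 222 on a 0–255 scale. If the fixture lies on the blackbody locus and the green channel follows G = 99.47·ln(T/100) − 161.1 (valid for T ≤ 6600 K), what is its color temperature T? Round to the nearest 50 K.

4700 K

ln t = (222 + 161.1) / 99.47 = 3.8514.
t = e^3.8514 = 47.059.
T = 100·t = 4706 K → 4700 K to the nearest 50 K.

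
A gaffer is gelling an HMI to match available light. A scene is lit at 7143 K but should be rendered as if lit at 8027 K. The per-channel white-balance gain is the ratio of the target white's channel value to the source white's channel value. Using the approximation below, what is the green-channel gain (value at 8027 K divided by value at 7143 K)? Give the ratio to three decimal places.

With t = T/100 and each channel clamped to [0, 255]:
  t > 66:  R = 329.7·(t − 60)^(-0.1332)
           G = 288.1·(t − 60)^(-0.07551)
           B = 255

0.958

At 7143 K (t = 71.43):
  G = 288.1·(71.43 − 60)^(-0.07551) = 288.1·11.43^(-0.07551) = 288.1·0.83197 = 239.690.
At 8027 K (t = 80.27):
  G = 288.1·(80.27 − 60)^(-0.07551) = 288.1·20.27^(-0.07551) = 288.1·0.79675 = 229.542.
Gain = 229.542 / 239.690 = 0.9577 → 0.958.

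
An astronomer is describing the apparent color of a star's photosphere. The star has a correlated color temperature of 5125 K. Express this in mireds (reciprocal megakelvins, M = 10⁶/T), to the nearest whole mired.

M = 10⁶ / 5125 = 195.122 → 195 mireds.

195 mireds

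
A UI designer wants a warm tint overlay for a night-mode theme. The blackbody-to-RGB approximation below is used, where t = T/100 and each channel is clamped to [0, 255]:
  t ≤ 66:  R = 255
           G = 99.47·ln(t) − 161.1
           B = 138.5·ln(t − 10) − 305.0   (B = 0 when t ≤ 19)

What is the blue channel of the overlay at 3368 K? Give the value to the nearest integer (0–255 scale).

t = 3368/100 = 33.68; the t ≤ 66 branch applies.
B = 138.5·ln(33.68 − 10) − 305.0 = 138.5·ln 23.68 − 305.0 = 138.5·3.1646 − 305.0 = 133.301.
Rounded: 133.

133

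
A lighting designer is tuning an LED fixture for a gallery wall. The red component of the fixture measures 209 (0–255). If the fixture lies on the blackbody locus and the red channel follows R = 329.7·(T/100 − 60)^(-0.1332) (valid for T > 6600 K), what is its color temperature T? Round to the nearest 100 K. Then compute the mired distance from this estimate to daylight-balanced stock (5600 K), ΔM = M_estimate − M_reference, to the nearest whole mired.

-69 mireds

(t − 60)^(-0.1332) = 209/329.7 = 0.63391.
t − 60 = 0.63391^(1/-0.1332) = 0.63391^(-7.508) = 30.639, so t = 90.639.
T = 100·t = 9064 K → 9100 K to the nearest 100 K.
M_estimate = 10⁶/9100 = 109.89; M_reference = 10⁶/5600 = 178.57.
ΔM = 109.89 − 178.57 = -68.68 → -69 mireds.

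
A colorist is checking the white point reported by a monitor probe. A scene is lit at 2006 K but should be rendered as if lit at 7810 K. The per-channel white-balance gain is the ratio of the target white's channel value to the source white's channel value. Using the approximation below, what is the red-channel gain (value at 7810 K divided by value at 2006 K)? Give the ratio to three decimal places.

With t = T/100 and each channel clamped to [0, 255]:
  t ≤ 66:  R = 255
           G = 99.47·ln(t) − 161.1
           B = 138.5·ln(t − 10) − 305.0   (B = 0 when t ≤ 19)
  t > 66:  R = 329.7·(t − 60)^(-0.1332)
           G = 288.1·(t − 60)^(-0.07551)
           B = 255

0.879

At 2006 K (t = 20.06):
  R = 255 by definition for t ≤ 66.
At 7810 K (t = 78.1):
  R = 329.7·(78.1 − 60)^(-0.1332) = 329.7·18.1^(-0.1332) = 329.7·0.67995 = 224.180.
Gain = 224.180 / 255.000 = 0.8791 → 0.879.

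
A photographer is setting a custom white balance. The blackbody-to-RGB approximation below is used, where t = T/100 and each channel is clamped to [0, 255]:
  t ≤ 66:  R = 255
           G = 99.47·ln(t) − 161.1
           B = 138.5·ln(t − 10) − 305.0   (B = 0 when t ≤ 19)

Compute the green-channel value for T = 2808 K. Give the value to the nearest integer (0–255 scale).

171

t = 2808/100 = 28.08; the t ≤ 66 branch applies.
G = 99.47·ln 28.08 − 161.1 = 99.47·3.3351 − 161.1 = 170.638.
Rounded: 171.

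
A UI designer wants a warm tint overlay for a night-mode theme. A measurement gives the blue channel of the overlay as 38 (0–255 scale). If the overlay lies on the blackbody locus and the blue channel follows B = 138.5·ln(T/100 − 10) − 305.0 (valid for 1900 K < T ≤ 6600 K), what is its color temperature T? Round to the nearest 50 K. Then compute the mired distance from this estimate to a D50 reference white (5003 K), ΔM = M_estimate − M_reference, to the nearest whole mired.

ln(t − 10) = (38 + 305.0) / 138.5 = 2.4765.
t − 10 = e^2.4765 = 11.900, so t = 21.900.
T = 100·t = 2190 K → 2200 K to the nearest 50 K.
M_estimate = 10⁶/2200 = 454.55; M_reference = 10⁶/5003 = 199.88.
ΔM = 454.55 − 199.88 = 254.67 → +255 mireds.

+255 mireds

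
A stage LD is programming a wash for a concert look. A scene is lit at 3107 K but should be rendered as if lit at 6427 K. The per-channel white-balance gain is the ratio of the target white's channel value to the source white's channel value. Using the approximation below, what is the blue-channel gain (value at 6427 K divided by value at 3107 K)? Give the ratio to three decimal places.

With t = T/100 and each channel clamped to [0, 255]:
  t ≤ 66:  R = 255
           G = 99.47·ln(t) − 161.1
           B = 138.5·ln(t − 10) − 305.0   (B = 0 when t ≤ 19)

At 3107 K (t = 31.07):
  B = 138.5·ln(31.07 − 10) − 305.0 = 138.5·ln 21.07 − 305.0 = 138.5·3.0479 − 305.0 = 117.127.
At 6427 K (t = 64.27):
  B = 138.5·ln(64.27 − 10) − 305.0 = 138.5·ln 54.27 − 305.0 = 138.5·3.9940 − 305.0 = 248.165.
Gain = 248.165 / 117.127 = 2.1188 → 2.119.

2.119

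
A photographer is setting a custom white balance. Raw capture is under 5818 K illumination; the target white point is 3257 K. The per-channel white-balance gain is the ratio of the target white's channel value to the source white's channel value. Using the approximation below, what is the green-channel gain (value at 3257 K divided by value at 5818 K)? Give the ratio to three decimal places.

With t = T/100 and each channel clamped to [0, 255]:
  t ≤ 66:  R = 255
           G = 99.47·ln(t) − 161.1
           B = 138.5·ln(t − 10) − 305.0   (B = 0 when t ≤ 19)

0.763

At 5818 K (t = 58.18):
  G = 99.47·ln 58.18 − 161.1 = 99.47·4.0635 − 161.1 = 243.100.
At 3257 K (t = 32.57):
  G = 99.47·ln 32.57 − 161.1 = 99.47·3.4834 − 161.1 = 185.393.
Gain = 185.393 / 243.100 = 0.7626 → 0.763.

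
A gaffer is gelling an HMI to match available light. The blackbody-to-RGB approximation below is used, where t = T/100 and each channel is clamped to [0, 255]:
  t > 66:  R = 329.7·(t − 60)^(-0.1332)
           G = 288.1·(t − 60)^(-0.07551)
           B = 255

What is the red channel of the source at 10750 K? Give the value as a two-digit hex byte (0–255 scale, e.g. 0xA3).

t = 10750/100 = 107.5; the t > 66 branch applies.
R = 329.7·(107.5 − 60)^(-0.1332) = 329.7·47.5^(-0.1332) = 329.7·0.59795 = 197.144.
Rounded: 197; in hex, 0xC5.

0xC5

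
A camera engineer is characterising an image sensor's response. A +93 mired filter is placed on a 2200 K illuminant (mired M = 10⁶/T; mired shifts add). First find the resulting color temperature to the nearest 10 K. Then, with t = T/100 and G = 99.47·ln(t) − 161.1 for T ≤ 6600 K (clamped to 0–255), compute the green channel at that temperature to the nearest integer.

128

M_in = 10⁶/2200 = 454.55; M_out = 454.55 + (+93) = 547.55.
T_out = 10⁶/547.55 = 1826.3 K → 1830 K; t = 18.3.
G = 99.47·ln 18.3 − 161.1 = 99.47·2.9069 − 161.1 = 128.049.
Rounded: 128.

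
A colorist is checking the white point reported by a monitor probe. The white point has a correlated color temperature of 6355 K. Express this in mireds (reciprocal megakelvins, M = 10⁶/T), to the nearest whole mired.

157 mireds

M = 10⁶ / 6355 = 157.356 → 157 mireds.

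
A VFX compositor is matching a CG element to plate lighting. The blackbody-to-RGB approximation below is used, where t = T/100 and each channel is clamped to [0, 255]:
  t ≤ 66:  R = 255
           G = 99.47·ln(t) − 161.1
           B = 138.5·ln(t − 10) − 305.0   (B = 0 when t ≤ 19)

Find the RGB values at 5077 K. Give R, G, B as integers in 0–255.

R=255, G=230, B=209

t = 5077/100 = 50.77; the t ≤ 66 branch applies.
R = 255 by definition for t ≤ 66.
G = 99.47·ln 50.77 − 161.1 = 99.47·3.9273 − 161.1 = 229.549.
B = 138.5·ln(50.77 − 10) − 305.0 = 138.5·ln 40.77 − 305.0 = 138.5·3.7079 − 305.0 = 208.551.
Rounded: (255, 230, 209).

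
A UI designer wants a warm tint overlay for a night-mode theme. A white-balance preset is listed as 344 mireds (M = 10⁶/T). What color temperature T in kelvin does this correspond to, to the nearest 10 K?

T = 10⁶ / 344 = 2906.98 K → 2910 K.

2910 K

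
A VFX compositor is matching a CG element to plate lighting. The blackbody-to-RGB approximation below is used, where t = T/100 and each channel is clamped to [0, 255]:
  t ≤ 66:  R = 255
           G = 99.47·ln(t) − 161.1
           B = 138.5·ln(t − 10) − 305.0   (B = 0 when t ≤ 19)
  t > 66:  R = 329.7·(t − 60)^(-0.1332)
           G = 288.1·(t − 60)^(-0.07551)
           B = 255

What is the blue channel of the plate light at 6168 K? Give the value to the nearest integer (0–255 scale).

241

t = 6168/100 = 61.68; the t ≤ 66 branch applies.
B = 138.5·ln(61.68 − 10) − 305.0 = 138.5·ln 51.68 − 305.0 = 138.5·3.9451 − 305.0 = 241.392.
Rounded: 241.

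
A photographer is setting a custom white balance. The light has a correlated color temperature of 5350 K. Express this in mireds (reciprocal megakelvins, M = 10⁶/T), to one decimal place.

M = 10⁶ / 5350 = 186.916 → 186.9 mireds.

186.9 mireds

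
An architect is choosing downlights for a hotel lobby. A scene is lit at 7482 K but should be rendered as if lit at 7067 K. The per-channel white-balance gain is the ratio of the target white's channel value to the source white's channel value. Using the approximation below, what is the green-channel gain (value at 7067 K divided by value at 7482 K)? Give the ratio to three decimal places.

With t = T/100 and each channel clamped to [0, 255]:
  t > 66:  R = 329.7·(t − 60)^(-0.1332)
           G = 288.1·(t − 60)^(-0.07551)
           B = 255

At 7482 K (t = 74.82):
  G = 288.1·(74.82 − 60)^(-0.07551) = 288.1·14.82^(-0.07551) = 288.1·0.81581 = 235.035.
At 7067 K (t = 70.67):
  G = 288.1·(70.67 − 60)^(-0.07551) = 288.1·10.67^(-0.07551) = 288.1·0.83630 = 240.939.
Gain = 240.939 / 235.035 = 1.0251 → 1.025.

1.025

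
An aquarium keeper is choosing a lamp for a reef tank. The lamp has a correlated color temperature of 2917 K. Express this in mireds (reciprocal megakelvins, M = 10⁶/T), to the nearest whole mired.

343 mireds

M = 10⁶ / 2917 = 342.818 → 343 mireds.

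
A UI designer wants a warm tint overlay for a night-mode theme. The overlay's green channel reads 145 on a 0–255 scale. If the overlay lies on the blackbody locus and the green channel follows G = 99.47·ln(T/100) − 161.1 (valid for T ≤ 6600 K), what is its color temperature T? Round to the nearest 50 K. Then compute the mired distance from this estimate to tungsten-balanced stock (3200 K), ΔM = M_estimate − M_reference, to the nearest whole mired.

+153 mireds

ln t = (145 + 161.1) / 99.47 = 3.0773.
t = e^3.0773 = 21.700.
T = 100·t = 2170 K → 2150 K to the nearest 50 K.
M_estimate = 10⁶/2150 = 465.12; M_reference = 10⁶/3200 = 312.50.
ΔM = 465.12 − 312.50 = 152.62 → +153 mireds.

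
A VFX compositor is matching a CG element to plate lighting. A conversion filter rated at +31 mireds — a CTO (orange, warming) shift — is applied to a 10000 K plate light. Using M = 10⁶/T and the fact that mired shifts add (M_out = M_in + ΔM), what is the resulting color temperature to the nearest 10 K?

7630 K

M_in = 10⁶/10000 = 100.00 mireds.
M_out = 100.00 + (+31) = 131.00 mireds.
T_out = 10⁶/131.00 = 7633.6 K → 7630 K.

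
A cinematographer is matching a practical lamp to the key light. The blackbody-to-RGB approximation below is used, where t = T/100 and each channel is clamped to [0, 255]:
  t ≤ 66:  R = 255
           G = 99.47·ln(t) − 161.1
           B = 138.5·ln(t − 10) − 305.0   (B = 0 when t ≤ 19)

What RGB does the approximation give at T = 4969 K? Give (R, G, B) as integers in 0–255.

(255, 227, 205)

t = 4969/100 = 49.69; the t ≤ 66 branch applies.
R = 255 by definition for t ≤ 66.
G = 99.47·ln 49.69 − 161.1 = 99.47·3.9058 − 161.1 = 227.410.
B = 138.5·ln(49.69 − 10) − 305.0 = 138.5·ln 39.69 − 305.0 = 138.5·3.6811 − 305.0 = 204.832.
Rounded: (255, 227, 205).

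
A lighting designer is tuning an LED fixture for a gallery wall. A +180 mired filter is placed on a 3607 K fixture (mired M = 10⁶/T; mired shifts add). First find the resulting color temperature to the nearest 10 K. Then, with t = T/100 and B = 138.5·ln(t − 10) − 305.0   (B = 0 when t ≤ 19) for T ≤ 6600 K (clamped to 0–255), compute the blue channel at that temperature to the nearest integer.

M_in = 10⁶/3607 = 277.24; M_out = 277.24 + (+180) = 457.24.
T_out = 10⁶/457.24 = 2187.0 K → 2190 K; t = 21.9.
B = 138.5·ln(21.9 − 10) − 305.0 = 138.5·ln 11.9 − 305.0 = 138.5·2.4765 − 305.0 = 38.001.
Rounded: 38.

38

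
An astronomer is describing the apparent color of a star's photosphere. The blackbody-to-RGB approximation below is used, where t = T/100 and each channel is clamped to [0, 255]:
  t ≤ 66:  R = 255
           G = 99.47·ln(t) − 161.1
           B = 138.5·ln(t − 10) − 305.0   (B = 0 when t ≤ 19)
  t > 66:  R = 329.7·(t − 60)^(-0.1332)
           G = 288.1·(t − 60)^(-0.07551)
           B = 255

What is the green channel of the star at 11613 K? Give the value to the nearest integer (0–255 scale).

t = 11613/100 = 116.13; the t > 66 branch applies.
G = 288.1·(116.13 − 60)^(-0.07551) = 288.1·56.13^(-0.07551) = 288.1·0.73777 = 212.550.
Rounded: 213.

213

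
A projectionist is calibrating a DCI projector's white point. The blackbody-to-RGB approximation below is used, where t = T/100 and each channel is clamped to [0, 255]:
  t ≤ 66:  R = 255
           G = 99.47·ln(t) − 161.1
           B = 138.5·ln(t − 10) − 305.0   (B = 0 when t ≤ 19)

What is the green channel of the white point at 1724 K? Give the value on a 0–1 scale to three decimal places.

0.479

t = 1724/100 = 17.24; the t ≤ 66 branch applies.
G = 99.47·ln 17.24 − 161.1 = 99.47·2.8472 − 161.1 = 122.114.
On a 0–1 scale: 122.114/255 = 0.4789 → 0.479.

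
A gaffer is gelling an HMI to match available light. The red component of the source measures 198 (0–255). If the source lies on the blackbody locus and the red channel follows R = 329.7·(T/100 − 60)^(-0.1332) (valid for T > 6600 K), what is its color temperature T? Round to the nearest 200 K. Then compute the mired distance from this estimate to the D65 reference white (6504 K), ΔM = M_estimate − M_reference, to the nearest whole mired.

-59 mireds

(t − 60)^(-0.1332) = 198/329.7 = 0.60055.
t − 60 = 0.60055^(1/-0.1332) = 0.60055^(-7.508) = 45.980, so t = 105.980.
T = 100·t = 10598 K → 10600 K to the nearest 200 K.
M_estimate = 10⁶/10600 = 94.34; M_reference = 10⁶/6504 = 153.75.
ΔM = 94.34 − 153.75 = -59.41 → -59 mireds.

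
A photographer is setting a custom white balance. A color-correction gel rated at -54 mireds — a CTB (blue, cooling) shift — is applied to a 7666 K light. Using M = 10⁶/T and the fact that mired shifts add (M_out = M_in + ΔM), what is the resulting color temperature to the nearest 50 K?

M_in = 10⁶/7666 = 130.45 mireds.
M_out = 130.45 + (-54) = 76.45 mireds.
T_out = 10⁶/76.45 = 13081.1 K → 13100 K.

13100 K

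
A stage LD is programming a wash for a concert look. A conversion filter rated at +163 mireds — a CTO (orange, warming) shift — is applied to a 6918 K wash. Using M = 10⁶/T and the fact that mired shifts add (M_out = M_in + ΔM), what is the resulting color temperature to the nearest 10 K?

3250 K

M_in = 10⁶/6918 = 144.55 mireds.
M_out = 144.55 + (+163) = 307.55 mireds.
T_out = 10⁶/307.55 = 3251.5 K → 3250 K.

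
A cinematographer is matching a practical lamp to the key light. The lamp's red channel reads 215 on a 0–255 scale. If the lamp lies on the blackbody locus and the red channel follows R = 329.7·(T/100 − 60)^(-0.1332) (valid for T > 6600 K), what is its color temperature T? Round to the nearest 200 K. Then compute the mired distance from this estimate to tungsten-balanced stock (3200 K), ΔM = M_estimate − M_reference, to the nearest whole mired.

-193 mireds

(t − 60)^(-0.1332) = 215/329.7 = 0.65211.
t − 60 = 0.65211^(1/-0.1332) = 0.65211^(-7.508) = 24.774, so t = 84.774.
T = 100·t = 8477 K → 8400 K to the nearest 200 K.
M_estimate = 10⁶/8400 = 119.05; M_reference = 10⁶/3200 = 312.50.
ΔM = 119.05 − 312.50 = -193.45 → -193 mireds.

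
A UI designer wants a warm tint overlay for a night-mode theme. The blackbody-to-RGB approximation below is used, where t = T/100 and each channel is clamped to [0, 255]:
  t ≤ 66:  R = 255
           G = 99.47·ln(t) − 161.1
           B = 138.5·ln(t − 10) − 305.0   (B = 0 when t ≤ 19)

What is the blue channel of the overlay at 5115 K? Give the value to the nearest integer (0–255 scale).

210

t = 5115/100 = 51.15; the t ≤ 66 branch applies.
B = 138.5·ln(51.15 − 10) − 305.0 = 138.5·ln 41.15 − 305.0 = 138.5·3.7172 − 305.0 = 209.836.
Rounded: 210.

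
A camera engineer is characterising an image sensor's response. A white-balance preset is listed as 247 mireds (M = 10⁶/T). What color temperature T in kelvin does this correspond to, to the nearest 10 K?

4050 K

T = 10⁶ / 247 = 4048.58 K → 4050 K.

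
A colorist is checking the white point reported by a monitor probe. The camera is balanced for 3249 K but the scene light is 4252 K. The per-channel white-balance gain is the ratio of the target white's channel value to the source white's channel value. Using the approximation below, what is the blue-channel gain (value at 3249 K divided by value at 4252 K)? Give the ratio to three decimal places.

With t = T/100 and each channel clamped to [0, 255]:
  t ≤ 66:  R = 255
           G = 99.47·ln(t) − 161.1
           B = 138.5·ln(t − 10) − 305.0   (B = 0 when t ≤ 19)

At 4252 K (t = 42.52):
  B = 138.5·ln(42.52 − 10) − 305.0 = 138.5·ln 32.52 − 305.0 = 138.5·3.4819 − 305.0 = 177.237.
At 3249 K (t = 32.49):
  B = 138.5·ln(32.49 − 10) − 305.0 = 138.5·ln 22.49 − 305.0 = 138.5·3.1131 − 305.0 = 126.160.
Gain = 126.160 / 177.237 = 0.7118 → 0.712.

0.712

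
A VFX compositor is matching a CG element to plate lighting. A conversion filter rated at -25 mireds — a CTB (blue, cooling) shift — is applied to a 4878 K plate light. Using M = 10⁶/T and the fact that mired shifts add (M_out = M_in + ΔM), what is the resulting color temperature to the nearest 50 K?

M_in = 10⁶/4878 = 205.00 mireds.
M_out = 205.00 + (-25) = 180.00 mireds.
T_out = 10⁶/180.00 = 5555.5 K → 5550 K.

5550 K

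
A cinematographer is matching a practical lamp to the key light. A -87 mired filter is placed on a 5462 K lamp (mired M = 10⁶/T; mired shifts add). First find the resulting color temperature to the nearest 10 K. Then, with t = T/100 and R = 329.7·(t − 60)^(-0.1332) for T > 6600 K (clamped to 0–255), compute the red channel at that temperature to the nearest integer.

M_in = 10⁶/5462 = 183.08; M_out = 183.08 + (-87) = 96.08.
T_out = 10⁶/96.08 = 10407.7 K → 10410 K; t = 104.1.
R = 329.7·(104.1 − 60)^(-0.1332) = 329.7·44.1^(-0.1332) = 329.7·0.60389 = 199.104.
Rounded: 199.

199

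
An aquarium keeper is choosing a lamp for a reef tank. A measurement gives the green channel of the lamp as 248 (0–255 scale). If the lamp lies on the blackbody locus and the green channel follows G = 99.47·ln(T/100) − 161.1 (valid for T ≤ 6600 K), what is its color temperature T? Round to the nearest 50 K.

6100 K

ln t = (248 + 161.1) / 99.47 = 4.1128.
t = e^4.1128 = 61.117.
T = 100·t = 6112 K → 6100 K to the nearest 50 K.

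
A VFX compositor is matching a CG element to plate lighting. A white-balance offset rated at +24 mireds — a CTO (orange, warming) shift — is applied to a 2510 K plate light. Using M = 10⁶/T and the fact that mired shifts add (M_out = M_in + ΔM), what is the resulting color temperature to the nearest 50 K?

M_in = 10⁶/2510 = 398.41 mireds.
M_out = 398.41 + (+24) = 422.41 mireds.
T_out = 10⁶/422.41 = 2367.4 K → 2350 K.

2350 K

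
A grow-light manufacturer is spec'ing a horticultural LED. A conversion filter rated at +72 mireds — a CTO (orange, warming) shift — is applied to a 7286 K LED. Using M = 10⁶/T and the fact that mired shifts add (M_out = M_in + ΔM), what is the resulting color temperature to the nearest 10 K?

4780 K

M_in = 10⁶/7286 = 137.25 mireds.
M_out = 137.25 + (+72) = 209.25 mireds.
T_out = 10⁶/209.25 = 4779.0 K → 4780 K.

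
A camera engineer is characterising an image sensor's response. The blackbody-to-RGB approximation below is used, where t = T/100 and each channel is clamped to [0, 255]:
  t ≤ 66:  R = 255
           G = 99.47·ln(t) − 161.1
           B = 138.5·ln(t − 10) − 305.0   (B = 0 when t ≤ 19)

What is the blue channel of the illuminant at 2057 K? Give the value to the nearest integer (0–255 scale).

22

t = 2057/100 = 20.57; the t ≤ 66 branch applies.
B = 138.5·ln(20.57 − 10) − 305.0 = 138.5·ln 10.57 − 305.0 = 138.5·2.3580 − 305.0 = 21.586.
Rounded: 22.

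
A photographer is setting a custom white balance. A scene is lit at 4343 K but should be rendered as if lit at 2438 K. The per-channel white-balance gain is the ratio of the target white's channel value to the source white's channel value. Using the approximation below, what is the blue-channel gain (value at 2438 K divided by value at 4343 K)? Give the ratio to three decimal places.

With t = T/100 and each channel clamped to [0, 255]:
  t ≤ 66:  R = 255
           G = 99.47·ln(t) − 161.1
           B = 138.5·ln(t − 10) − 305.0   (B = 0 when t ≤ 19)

At 4343 K (t = 43.43):
  B = 138.5·ln(43.43 − 10) − 305.0 = 138.5·ln 33.43 − 305.0 = 138.5·3.5095 − 305.0 = 181.059.
At 2438 K (t = 24.38):
  B = 138.5·ln(24.38 − 10) − 305.0 = 138.5·ln 14.38 − 305.0 = 138.5·2.6658 − 305.0 = 64.219.
Gain = 64.219 / 181.059 = 0.3547 → 0.355.

0.355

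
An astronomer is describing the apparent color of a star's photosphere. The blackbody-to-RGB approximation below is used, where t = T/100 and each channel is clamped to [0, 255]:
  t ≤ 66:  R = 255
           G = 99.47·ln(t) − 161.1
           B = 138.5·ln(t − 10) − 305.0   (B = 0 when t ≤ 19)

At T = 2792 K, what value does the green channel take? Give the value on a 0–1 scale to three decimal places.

0.667

t = 2792/100 = 27.92; the t ≤ 66 branch applies.
G = 99.47·ln 27.92 − 161.1 = 99.47·3.3293 − 161.1 = 170.070.
On a 0–1 scale: 170.070/255 = 0.6669 → 0.667.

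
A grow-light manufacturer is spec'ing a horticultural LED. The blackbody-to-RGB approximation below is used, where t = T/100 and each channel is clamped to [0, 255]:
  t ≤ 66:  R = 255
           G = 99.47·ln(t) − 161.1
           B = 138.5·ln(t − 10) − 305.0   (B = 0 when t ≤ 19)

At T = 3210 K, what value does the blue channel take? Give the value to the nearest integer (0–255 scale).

124

t = 3210/100 = 32.1; the t ≤ 66 branch applies.
B = 138.5·ln(32.1 − 10) − 305.0 = 138.5·ln 22.1 − 305.0 = 138.5·3.0956 − 305.0 = 123.737.
Rounded: 124.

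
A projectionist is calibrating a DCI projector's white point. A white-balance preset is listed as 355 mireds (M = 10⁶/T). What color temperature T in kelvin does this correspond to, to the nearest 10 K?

2820 K

T = 10⁶ / 355 = 2816.90 K → 2820 K.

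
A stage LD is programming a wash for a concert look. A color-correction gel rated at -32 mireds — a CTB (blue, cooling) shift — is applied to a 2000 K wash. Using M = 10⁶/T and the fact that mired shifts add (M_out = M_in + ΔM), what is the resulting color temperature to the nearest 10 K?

M_in = 10⁶/2000 = 500.00 mireds.
M_out = 500.00 + (-32) = 468.00 mireds.
T_out = 10⁶/468.00 = 2136.8 K → 2140 K.

2140 K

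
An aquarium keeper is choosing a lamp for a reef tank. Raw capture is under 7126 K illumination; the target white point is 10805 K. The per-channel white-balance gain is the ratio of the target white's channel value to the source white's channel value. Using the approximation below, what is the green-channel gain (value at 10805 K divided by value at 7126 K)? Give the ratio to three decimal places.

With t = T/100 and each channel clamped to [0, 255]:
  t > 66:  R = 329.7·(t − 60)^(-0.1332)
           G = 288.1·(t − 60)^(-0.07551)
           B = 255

0.896

At 7126 K (t = 71.26):
  G = 288.1·(71.26 − 60)^(-0.07551) = 288.1·11.26^(-0.07551) = 288.1·0.83291 = 239.962.
At 10805 K (t = 108.05):
  G = 288.1·(108.05 − 60)^(-0.07551) = 288.1·48.05^(-0.07551) = 288.1·0.74648 = 215.059.
Gain = 215.059 / 239.962 = 0.8962 → 0.896.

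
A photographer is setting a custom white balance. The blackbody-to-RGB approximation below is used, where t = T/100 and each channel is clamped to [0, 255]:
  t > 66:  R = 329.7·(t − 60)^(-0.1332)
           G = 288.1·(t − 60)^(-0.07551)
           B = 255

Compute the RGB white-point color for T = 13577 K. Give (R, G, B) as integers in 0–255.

t = 13577/100 = 135.77; the t > 66 branch applies.
R = 329.7·(135.77 − 60)^(-0.1332) = 329.7·75.77^(-0.1332) = 329.7·0.56189 = 185.255.
G = 288.1·(135.77 − 60)^(-0.07551) = 288.1·75.77^(-0.07551) = 288.1·0.72124 = 207.789.
B = 255 by definition for t > 66.
Rounded: (185, 208, 255).

(185, 208, 255)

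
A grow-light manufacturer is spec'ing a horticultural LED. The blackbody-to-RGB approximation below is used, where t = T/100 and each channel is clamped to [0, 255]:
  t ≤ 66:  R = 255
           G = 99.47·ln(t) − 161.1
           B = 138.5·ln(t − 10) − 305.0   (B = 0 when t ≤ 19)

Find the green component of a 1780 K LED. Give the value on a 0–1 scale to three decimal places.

0.491

t = 1780/100 = 17.8; the t ≤ 66 branch applies.
G = 99.47·ln 17.8 − 161.1 = 99.47·2.8792 − 161.1 = 125.294.
On a 0–1 scale: 125.294/255 = 0.4913 → 0.491.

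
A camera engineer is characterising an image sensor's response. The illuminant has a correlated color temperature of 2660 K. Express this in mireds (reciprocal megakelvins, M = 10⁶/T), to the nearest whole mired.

M = 10⁶ / 2660 = 375.940 → 376 mireds.

376 mireds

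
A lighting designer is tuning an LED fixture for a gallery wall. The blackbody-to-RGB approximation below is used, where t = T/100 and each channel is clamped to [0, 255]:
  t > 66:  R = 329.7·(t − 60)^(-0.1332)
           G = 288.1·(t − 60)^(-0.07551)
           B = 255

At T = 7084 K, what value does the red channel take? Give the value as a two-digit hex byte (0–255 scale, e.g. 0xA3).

t = 7084/100 = 70.84; the t > 66 branch applies.
R = 329.7·(70.84 − 60)^(-0.1332) = 329.7·10.84^(-0.1332) = 329.7·0.72800 = 240.023.
Rounded: 240; in hex, 0xF0.

0xF0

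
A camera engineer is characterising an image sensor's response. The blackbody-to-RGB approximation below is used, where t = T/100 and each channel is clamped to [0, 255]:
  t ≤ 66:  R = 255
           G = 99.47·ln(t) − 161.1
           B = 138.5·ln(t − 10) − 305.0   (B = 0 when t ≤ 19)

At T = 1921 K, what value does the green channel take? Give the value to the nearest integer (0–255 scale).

133

t = 1921/100 = 19.21; the t ≤ 66 branch applies.
G = 99.47·ln 19.21 − 161.1 = 99.47·2.9554 − 161.1 = 132.877.
Rounded: 133.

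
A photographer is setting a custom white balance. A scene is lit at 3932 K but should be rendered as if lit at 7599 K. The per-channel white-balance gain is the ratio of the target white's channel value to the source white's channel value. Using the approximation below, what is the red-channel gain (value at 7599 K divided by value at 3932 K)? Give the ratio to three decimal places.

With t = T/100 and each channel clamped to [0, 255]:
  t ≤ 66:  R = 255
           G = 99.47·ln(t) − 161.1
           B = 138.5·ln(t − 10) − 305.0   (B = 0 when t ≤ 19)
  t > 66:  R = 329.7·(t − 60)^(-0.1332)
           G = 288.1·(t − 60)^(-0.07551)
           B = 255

At 3932 K (t = 39.32):
  R = 255 by definition for t ≤ 66.
At 7599 K (t = 75.99):
  R = 329.7·(75.99 − 60)^(-0.1332) = 329.7·15.99^(-0.1332) = 329.7·0.69127 = 227.912.
Gain = 227.912 / 255.000 = 0.8938 → 0.894.

0.894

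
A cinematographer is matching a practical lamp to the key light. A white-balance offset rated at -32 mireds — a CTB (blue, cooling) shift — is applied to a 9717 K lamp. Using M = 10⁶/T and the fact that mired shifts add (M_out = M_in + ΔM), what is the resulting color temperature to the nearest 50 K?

14100 K

M_in = 10⁶/9717 = 102.91 mireds.
M_out = 102.91 + (-32) = 70.91 mireds.
T_out = 10⁶/70.91 = 14101.9 K → 14100 K.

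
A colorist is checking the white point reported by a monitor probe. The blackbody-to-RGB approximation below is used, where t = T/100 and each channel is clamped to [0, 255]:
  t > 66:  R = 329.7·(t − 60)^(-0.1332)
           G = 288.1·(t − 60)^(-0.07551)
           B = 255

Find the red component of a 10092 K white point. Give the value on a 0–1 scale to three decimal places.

t = 10092/100 = 100.92; the t > 66 branch applies.
R = 329.7·(100.92 − 60)^(-0.1332) = 329.7·40.92^(-0.1332) = 329.7·0.60994 = 201.099.
On a 0–1 scale: 201.099/255 = 0.7886 → 0.789.

0.789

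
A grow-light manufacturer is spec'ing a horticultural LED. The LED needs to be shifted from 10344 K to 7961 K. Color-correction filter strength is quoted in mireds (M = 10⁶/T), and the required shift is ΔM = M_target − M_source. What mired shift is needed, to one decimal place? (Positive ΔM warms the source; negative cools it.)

M_source = 10⁶/10344 = 96.674; M_target = 10⁶/7961 = 125.612.
ΔM = 125.612 − 96.674 = 28.938 → +28.9 mireds, a warming shift.

+28.9 mireds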